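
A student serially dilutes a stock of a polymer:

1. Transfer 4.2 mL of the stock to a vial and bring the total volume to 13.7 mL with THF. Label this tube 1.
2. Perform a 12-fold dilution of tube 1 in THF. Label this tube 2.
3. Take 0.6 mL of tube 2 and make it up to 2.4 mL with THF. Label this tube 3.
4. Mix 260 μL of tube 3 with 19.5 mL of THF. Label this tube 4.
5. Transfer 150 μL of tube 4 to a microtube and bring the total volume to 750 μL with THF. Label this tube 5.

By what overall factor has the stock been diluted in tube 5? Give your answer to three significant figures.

Step 1: 4.2 mL brought to 13.7 mL → factor 13.7/4.2 = 3.2619
Step 2: 12-fold → factor 12
Step 3: 0.6 mL brought to 2.4 mL → factor 2.4/0.6 = 4
Step 4: 260 μL + 19.5 mL = 19760 μL total → factor 19760/260 = 76
Step 5: 150 μL brought to 750 μL → factor 750/150 = 5
Overall dilution factor = 3.2619 × 12 × 4 × 76 × 5 = 59497

5.95 × 10^4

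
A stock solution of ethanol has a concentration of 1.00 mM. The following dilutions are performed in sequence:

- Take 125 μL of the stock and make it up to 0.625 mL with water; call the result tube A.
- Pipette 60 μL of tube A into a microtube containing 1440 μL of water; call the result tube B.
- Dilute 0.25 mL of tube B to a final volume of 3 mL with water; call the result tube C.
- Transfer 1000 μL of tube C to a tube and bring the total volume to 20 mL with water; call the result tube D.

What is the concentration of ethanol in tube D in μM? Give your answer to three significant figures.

Step 1: 125 μL brought to 0.625 mL → factor 625/125 = 5
Step 2: 60 μL + 1440 μL = 1500 μL total → factor 1500/60 = 25
Step 3: 0.25 mL brought to 3 mL → factor 3/0.25 = 12
Step 4: 1000 μL brought to 20 mL → factor 20000/1000 = 20
Overall dilution factor = 5 × 25 × 12 × 20 = 30000
Final = 1.00 mM / 30000 = 3.333 × 10^-5 mM = 0.0333 μM

0.0333 μM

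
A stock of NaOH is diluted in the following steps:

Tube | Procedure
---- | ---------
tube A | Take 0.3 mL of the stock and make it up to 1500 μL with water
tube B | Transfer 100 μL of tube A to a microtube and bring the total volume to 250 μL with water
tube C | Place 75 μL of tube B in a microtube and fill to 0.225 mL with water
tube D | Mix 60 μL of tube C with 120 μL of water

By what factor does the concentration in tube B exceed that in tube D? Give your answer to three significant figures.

Step 1: 0.3 mL brought to 1500 μL → factor 1.5/0.3 = 5
Step 2: 100 μL brought to 250 μL → factor 250/100 = 2.5
Step 3: 75 μL brought to 0.225 mL → factor 225/75 = 3
Step 4: 60 μL + 120 μL = 180 μL total → factor 180/60 = 3
Dilution factor to tube B = 12.5; to tube D = 112.5
[tube B]/[tube D] = (factor to tube D)/(factor to tube B) = 112.5/12.5 = 9.00

9.00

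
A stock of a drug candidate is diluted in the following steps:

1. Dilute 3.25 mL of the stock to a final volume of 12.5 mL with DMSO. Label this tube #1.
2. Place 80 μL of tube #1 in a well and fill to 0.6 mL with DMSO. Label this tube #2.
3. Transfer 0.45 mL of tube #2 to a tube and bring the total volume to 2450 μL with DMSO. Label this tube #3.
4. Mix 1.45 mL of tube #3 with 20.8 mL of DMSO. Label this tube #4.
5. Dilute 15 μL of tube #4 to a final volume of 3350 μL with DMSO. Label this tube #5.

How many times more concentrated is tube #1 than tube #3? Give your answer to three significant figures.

40.8

Step 1: 3.25 mL brought to 12.5 mL → factor 12.5/3.25 = 3.8462
Step 2: 80 μL brought to 0.6 mL → factor 600/80 = 7.5
Step 3: 0.45 mL brought to 2450 μL → factor 2.45/0.45 = 5.4444
Dilution factor to tube #1 = 3.8462; to tube #3 = 157.05
[tube #1]/[tube #3] = (factor to tube #3)/(factor to tube #1) = 157.05/3.8462 = 40.8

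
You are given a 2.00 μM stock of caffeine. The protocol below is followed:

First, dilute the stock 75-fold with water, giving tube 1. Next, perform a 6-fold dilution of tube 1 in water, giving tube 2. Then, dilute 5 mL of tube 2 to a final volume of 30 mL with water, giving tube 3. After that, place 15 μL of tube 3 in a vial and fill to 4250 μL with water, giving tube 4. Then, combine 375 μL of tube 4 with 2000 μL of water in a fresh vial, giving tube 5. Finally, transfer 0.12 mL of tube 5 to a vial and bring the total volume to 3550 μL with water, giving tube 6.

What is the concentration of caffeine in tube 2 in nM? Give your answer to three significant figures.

4.44 nM

Step 1: 75-fold → factor 75
Step 2: 6-fold → factor 6
Dilution factor through tube 2 = 75 × 6 = 450
[tube 2] = 2.00 μM / 450 = 0.004444 μM = 4.44 nM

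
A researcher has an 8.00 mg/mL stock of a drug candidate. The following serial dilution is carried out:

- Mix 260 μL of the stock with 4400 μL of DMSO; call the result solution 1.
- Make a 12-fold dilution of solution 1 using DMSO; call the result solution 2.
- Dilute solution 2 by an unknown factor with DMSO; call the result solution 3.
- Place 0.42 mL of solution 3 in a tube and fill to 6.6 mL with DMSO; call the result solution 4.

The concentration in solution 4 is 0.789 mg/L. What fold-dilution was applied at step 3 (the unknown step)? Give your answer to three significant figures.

3.00-fold

Step 1: 260 μL + 4400 μL = 4660 μL total → factor 4660/260 = 17.923
Step 2: 12-fold → factor 12
Step 3: unknown factor x
Step 4: 0.42 mL brought to 6.6 mL → factor 6.6/0.42 = 15.714
Product of known-step factors = 3379.8
Overall factor = 8.00 mg/mL / (0.789 mg/L) = 10139
x = 10139 / 3379.8 = 3.00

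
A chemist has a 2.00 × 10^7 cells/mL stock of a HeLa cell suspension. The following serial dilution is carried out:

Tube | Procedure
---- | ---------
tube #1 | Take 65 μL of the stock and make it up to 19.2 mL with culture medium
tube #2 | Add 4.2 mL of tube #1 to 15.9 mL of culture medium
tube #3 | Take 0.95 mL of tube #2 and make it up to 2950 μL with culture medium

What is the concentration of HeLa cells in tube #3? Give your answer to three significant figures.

Step 1: 65 μL brought to 19.2 mL → factor 19200/65 = 295.38
Step 2: 4.2 mL + 15.9 mL = 20.1 mL total → factor 20.1/4.2 = 4.7857
Step 3: 0.95 mL brought to 2950 μL → factor 2.95/0.95 = 3.1053
Overall dilution factor = 295.38 × 4.7857 × 3.1053 = 4389.7
Final = 2.00 × 10^7 cells/mL / 4389.7 = 4.56 × 10^3 cells/mL

4.56 × 10^3 cells/mL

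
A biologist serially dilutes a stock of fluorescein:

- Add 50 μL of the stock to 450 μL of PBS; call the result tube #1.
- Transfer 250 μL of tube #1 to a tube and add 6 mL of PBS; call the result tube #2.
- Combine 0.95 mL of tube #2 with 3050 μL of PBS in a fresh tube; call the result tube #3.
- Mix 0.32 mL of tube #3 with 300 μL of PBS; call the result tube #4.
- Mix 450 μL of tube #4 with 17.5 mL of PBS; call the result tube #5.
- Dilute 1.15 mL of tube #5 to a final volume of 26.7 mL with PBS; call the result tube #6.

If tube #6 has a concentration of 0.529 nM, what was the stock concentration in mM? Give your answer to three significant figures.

Step 1: 50 μL + 450 μL = 500 μL total → factor 500/50 = 10
Step 2: 250 μL + 6 mL = 6250 μL total → factor 6250/250 = 25
Step 3: 0.95 mL + 3050 μL = 4 mL total → factor 4/0.95 = 4.2105
Step 4: 0.32 mL + 300 μL = 0.62 mL total → factor 0.62/0.32 = 1.9375
Step 5: 450 μL + 17.5 mL = 17950 μL total → factor 17950/450 = 39.889
Step 6: 1.15 mL brought to 26.7 mL → factor 26.7/1.15 = 23.217
Overall dilution factor = 10 × 25 × 4.2105 × 1.9375 × 39.889 × 23.217 = 1.8888 × 10^6
Stock = 0.529 nM × 1.8888 × 10^6 = 9.992 × 10^5 nM = 0.999 mM

0.999 mM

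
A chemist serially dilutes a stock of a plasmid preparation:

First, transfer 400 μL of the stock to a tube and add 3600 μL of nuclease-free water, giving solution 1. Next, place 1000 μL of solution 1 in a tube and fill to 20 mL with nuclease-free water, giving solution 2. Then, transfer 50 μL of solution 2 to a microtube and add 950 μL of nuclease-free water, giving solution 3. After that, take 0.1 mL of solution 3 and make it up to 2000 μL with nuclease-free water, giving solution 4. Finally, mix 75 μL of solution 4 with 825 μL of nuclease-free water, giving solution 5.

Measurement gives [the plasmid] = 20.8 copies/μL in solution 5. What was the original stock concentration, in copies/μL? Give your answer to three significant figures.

2.00 × 10^7 copies/μL

Step 1: 400 μL + 3600 μL = 4000 μL total → factor 4000/400 = 10
Step 2: 1000 μL brought to 20 mL → factor 20000/1000 = 20
Step 3: 50 μL + 950 μL = 1000 μL total → factor 1000/50 = 20
Step 4: 0.1 mL brought to 2000 μL → factor 2/0.1 = 20
Step 5: 75 μL + 825 μL = 900 μL total → factor 900/75 = 12
Overall dilution factor = 10 × 20 × 20 × 20 × 12 = 9.6 × 10^5
Stock = 20.8 copies/μL × 9.6 × 10^5 = 2.00 × 10^7 copies/μL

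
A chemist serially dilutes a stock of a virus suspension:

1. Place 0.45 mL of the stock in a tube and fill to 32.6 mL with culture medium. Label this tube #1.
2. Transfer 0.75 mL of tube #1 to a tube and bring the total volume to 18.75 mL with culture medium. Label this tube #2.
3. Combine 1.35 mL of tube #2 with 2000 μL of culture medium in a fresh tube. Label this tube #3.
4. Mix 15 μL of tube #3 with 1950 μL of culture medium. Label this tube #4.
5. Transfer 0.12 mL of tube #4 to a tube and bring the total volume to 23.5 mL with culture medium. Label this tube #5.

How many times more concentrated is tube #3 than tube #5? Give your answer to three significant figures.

Step 1: 0.45 mL brought to 32.6 mL → factor 32.6/0.45 = 72.444
Step 2: 0.75 mL brought to 18.75 mL → factor 18.75/0.75 = 25
Step 3: 1.35 mL + 2000 μL = 3.35 mL total → factor 3.35/1.35 = 2.4815
Step 4: 15 μL + 1950 μL = 1965 μL total → factor 1965/15 = 131
Step 5: 0.12 mL brought to 23.5 mL → factor 23.5/0.12 = 195.83
Dilution factor to tube #3 = 4494.2; to tube #5 = 1.153 × 10^8
[tube #3]/[tube #5] = (factor to tube #5)/(factor to tube #3) = 1.153 × 10^8/4494.2 = 2.57 × 10^4

2.57 × 10^4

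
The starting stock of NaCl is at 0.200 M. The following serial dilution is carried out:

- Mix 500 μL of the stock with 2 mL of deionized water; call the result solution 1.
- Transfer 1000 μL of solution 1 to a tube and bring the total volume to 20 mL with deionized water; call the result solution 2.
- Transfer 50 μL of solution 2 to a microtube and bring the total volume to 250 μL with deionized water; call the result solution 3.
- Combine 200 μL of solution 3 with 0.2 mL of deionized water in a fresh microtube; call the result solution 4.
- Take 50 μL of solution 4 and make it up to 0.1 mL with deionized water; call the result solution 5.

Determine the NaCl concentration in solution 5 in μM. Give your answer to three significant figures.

Step 1: 500 μL + 2 mL = 2500 μL total → factor 2500/500 = 5
Step 2: 1000 μL brought to 20 mL → factor 20000/1000 = 20
Step 3: 50 μL brought to 250 μL → factor 250/50 = 5
Step 4: 200 μL + 0.2 mL = 400 μL total → factor 400/200 = 2
Step 5: 50 μL brought to 0.1 mL → factor 100/50 = 2
Overall dilution factor = 5 × 20 × 5 × 2 × 2 = 2000
Final = 0.200 M / 2000 = 0.0001000 M = 100 μM

100 μM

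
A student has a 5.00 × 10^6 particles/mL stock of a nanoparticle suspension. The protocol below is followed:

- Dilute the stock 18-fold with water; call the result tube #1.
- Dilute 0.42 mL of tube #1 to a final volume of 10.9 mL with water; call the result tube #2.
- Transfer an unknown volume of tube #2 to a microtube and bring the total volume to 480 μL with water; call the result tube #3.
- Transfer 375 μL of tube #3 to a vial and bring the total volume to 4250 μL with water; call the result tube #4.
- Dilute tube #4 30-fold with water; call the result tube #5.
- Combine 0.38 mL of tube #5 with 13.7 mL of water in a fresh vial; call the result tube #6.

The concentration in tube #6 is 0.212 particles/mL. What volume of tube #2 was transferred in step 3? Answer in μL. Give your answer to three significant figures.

120 μL

Step 1: 18-fold → factor 18
Step 2: 0.42 mL brought to 10.9 mL → factor 10.9/0.42 = 25.952
Step 3: v brought to 480 μL → factor = 480 μL/v
Step 4: 375 μL brought to 4250 μL → factor 4250/375 = 11.333
Step 5: 30-fold → factor 30
Step 6: 0.38 mL + 13.7 mL = 14.08 mL total → factor 14.08/0.38 = 37.053
Product of known-step factors = 5.885 × 10^6
Overall factor = 5.00 × 10^6 particles/mL / (0.212 particles/mL) = 2.3585 × 10^7
Step-3 factor = 2.3585 × 10^7 / 5.885 × 10^6 = 4.0076
v = 480 μL / 4.0076 = 120 μL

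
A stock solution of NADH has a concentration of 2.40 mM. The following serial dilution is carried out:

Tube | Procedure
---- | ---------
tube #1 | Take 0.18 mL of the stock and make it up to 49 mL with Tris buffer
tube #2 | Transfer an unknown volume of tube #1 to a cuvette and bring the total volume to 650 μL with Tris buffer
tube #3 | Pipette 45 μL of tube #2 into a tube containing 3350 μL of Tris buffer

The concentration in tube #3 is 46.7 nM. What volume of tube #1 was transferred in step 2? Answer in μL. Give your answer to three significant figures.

Step 1: 0.18 mL brought to 49 mL → factor 49/0.18 = 272.22
Step 2: v brought to 650 μL → factor = 650 μL/v
Step 3: 45 μL + 3350 μL = 3395 μL total → factor 3395/45 = 75.444
Product of known-step factors = 20538
Overall factor = 2.40 mM / (46.7 nM) = 51392
Step-2 factor = 51392 / 20538 = 2.5023
v = 650 μL / 2.5023 = 260 μL

260 μL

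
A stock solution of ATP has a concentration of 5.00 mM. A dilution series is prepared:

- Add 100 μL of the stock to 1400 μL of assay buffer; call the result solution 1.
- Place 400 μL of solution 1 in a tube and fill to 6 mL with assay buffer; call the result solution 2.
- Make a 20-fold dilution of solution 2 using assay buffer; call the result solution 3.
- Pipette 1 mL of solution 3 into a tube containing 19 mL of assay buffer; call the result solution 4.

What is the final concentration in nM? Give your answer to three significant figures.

Step 1: 100 μL + 1400 μL = 1500 μL total → factor 1500/100 = 15
Step 2: 400 μL brought to 6 mL → factor 6000/400 = 15
Step 3: 20-fold → factor 20
Step 4: 1 mL + 19 mL = 20 mL total → factor 20/1 = 20
Overall dilution factor = 15 × 15 × 20 × 20 = 90000
Final = 5.00 mM / 90000 = 5.556 × 10^-5 mM = 55.6 nM

55.6 nM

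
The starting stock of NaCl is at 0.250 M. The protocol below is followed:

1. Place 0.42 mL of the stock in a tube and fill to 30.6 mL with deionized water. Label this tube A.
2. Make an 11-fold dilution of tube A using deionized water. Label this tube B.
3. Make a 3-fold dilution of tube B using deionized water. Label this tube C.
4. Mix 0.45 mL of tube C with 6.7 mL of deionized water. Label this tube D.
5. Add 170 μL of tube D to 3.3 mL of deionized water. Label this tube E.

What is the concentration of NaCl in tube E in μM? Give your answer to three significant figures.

Step 1: 0.42 mL brought to 30.6 mL → factor 30.6/0.42 = 72.857
Step 2: 11-fold → factor 11
Step 3: 3-fold → factor 3
Step 4: 0.45 mL + 6.7 mL = 7.15 mL total → factor 7.15/0.45 = 15.889
Step 5: 170 μL + 3.3 mL = 3470 μL total → factor 3470/170 = 20.412
Overall dilution factor = 72.857 × 11 × 3 × 15.889 × 20.412 = 7.7976 × 10^5
Final = 0.250 M / 7.7976 × 10^5 = 3.206 × 10^-7 M = 0.321 μM

0.321 μM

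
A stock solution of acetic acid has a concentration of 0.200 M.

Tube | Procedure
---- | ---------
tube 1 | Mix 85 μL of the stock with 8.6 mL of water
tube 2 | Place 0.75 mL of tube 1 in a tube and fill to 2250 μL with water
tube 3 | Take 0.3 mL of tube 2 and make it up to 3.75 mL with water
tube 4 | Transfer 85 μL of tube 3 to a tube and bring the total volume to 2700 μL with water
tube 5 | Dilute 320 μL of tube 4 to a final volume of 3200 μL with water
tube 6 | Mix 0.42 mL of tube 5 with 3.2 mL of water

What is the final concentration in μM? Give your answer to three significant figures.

Step 1: 85 μL + 8.6 mL = 8685 μL total → factor 8685/85 = 102.18
Step 2: 0.75 mL brought to 2250 μL → factor 2.25/0.75 = 3
Step 3: 0.3 mL brought to 3.75 mL → factor 3.75/0.3 = 12.5
Step 4: 85 μL brought to 2700 μL → factor 2700/85 = 31.765
Step 5: 320 μL brought to 3200 μL → factor 3200/320 = 10
Step 6: 0.42 mL + 3.2 mL = 3.62 mL total → factor 3.62/0.42 = 8.619
Overall dilution factor = 102.18 × 3 × 12.5 × 31.765 × 10 × 8.619 = 1.049 × 10^7
Final = 0.200 M / 1.049 × 10^7 = 1.907 × 10^-8 M = 0.0191 μM

0.0191 μM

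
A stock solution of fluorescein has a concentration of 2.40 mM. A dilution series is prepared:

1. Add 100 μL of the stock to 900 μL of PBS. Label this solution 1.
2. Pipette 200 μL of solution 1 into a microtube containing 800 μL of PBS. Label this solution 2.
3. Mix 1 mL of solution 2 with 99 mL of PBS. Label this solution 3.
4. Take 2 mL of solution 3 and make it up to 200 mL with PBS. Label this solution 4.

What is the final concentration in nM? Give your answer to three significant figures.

Step 1: 100 μL + 900 μL = 1000 μL total → factor 1000/100 = 10
Step 2: 200 μL + 800 μL = 1000 μL total → factor 1000/200 = 5
Step 3: 1 mL + 99 mL = 100 mL total → factor 100/1 = 100
Step 4: 2 mL brought to 200 mL → factor 200/2 = 100
Overall dilution factor = 10 × 5 × 100 × 100 = 5 × 10^5
Final = 2.40 mM / 5 × 10^5 = 4.800 × 10^-6 mM = 4.80 nM

4.80 nM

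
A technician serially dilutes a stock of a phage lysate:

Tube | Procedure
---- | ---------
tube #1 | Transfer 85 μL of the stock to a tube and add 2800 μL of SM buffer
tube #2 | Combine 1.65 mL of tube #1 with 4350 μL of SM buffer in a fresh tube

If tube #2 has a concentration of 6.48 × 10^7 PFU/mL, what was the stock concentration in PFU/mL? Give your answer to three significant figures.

Step 1: 85 μL + 2800 μL = 2885 μL total → factor 2885/85 = 33.941
Step 2: 1.65 mL + 4350 μL = 6 mL total → factor 6/1.65 = 3.6364
Overall dilution factor = 33.941 × 3.6364 = 123.42
Stock = 6.48 × 10^7 PFU/mL × 123.42 = 8.00 × 10^9 PFU/mL

8.00 × 10^9 PFU/mL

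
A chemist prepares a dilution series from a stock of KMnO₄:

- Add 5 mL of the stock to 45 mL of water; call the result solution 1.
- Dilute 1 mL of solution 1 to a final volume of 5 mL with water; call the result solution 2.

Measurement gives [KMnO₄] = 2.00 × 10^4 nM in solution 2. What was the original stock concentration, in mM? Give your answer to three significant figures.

Step 1: 5 mL + 45 mL = 50 mL total → factor 50/5 = 10
Step 2: 1 mL brought to 5 mL → factor 5/1 = 5
Overall dilution factor = 10 × 5 = 50
Stock = 2.00 × 10^4 nM × 50 = 1.000 × 10^6 nM = 1.00 mM

1.00 mM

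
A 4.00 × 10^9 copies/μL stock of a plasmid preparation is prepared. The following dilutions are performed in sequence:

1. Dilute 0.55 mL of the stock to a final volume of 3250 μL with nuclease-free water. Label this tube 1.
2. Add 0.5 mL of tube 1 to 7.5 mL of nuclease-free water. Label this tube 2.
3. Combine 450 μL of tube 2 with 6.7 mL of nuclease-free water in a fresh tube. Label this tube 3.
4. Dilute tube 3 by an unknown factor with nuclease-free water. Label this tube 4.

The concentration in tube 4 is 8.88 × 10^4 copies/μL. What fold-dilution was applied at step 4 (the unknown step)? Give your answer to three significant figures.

Step 1: 0.55 mL brought to 3250 μL → factor 3.25/0.55 = 5.9091
Step 2: 0.5 mL + 7.5 mL = 8 mL total → factor 8/0.5 = 16
Step 3: 450 μL + 6.7 mL = 7150 μL total → factor 7150/450 = 15.889
Step 4: unknown factor x
Product of known-step factors = 1502.2
Overall factor = 4.00 × 10^9 copies/μL / (8.88 × 10^4 copies/μL) = 45045
x = 45045 / 1502.2 = 30.0

30.0-fold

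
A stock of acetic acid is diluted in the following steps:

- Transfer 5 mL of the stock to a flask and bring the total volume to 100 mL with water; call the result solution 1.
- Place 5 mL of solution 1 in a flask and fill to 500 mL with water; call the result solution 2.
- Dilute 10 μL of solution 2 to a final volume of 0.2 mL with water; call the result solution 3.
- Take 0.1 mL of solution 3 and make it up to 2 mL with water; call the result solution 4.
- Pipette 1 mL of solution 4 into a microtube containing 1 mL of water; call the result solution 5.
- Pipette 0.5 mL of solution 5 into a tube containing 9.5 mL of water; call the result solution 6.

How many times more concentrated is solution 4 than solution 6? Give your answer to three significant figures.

Step 1: 5 mL brought to 100 mL → factor 100/5 = 20
Step 2: 5 mL brought to 500 mL → factor 500/5 = 100
Step 3: 10 μL brought to 0.2 mL → factor 200/10 = 20
Step 4: 0.1 mL brought to 2 mL → factor 2/0.1 = 20
Step 5: 1 mL + 1 mL = 2 mL total → factor 2/1 = 2
Step 6: 0.5 mL + 9.5 mL = 10 mL total → factor 10/0.5 = 20
Dilution factor to solution 4 = 8 × 10^5; to solution 6 = 3.2 × 10^7
[solution 4]/[solution 6] = (factor to solution 6)/(factor to solution 4) = 3.2 × 10^7/8 × 10^5 = 40.0

40.0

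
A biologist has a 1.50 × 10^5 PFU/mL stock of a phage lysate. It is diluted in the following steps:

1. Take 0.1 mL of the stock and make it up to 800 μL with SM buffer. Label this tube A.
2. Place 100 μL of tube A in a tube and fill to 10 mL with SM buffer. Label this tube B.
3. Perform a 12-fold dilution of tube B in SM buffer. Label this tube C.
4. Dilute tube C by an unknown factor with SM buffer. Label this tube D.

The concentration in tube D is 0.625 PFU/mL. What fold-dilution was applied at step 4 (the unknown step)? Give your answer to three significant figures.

25.0-fold

Step 1: 0.1 mL brought to 800 μL → factor 0.8/0.1 = 8
Step 2: 100 μL brought to 10 mL → factor 10000/100 = 100
Step 3: 12-fold → factor 12
Step 4: unknown factor x
Product of known-step factors = 9600
Overall factor = 1.50 × 10^5 PFU/mL / (0.625 PFU/mL) = 2.4 × 10^5
x = 2.4 × 10^5 / 9600 = 25.0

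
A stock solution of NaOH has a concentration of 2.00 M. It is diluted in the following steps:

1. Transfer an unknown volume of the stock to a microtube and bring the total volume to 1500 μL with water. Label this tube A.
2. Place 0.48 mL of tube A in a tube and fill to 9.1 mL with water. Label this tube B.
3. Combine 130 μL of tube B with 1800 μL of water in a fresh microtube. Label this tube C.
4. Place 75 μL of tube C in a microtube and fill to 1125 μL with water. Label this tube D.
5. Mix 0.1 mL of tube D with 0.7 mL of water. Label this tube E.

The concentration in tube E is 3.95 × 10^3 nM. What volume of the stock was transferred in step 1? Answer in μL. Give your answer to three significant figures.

100 μL

Step 1: v brought to 1500 μL → factor = 1500 μL/v
Step 2: 0.48 mL brought to 9.1 mL → factor 9.1/0.48 = 18.958
Step 3: 130 μL + 1800 μL = 1930 μL total → factor 1930/130 = 14.846
Step 4: 75 μL brought to 1125 μL → factor 1125/75 = 15
Step 5: 0.1 mL + 0.7 mL = 0.8 mL total → factor 0.8/0.1 = 8
Product of known-step factors = 33775
Overall factor = 2.00 M / (3.95 × 10^3 nM) = 5.0633 × 10^5
Step-1 factor = 5.0633 × 10^5 / 33775 = 14.991
v = 1500 μL / 14.991 = 100 μL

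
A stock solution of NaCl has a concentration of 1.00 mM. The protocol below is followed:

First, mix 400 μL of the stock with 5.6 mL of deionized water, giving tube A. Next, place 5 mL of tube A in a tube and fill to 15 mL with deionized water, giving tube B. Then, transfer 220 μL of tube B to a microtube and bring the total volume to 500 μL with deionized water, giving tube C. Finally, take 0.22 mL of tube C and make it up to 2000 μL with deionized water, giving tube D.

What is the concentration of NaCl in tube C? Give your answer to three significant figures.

0.00978 mM

Step 1: 400 μL + 5.6 mL = 6000 μL total → factor 6000/400 = 15
Step 2: 5 mL brought to 15 mL → factor 15/5 = 3
Step 3: 220 μL brought to 500 μL → factor 500/220 = 2.2727
Dilution factor through tube C = 15 × 3 × 2.2727 = 102.27
[tube C] = 1.00 mM / 102.27 = 0.00978 mM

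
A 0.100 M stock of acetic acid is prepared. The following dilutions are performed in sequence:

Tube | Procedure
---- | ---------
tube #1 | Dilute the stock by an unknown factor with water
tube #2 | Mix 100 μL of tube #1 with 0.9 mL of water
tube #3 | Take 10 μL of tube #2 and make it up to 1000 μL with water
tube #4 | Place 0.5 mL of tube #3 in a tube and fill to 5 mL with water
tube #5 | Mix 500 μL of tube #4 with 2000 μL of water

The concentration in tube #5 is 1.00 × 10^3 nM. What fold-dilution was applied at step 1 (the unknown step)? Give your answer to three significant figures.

2.00-fold

Step 1: unknown factor x
Step 2: 100 μL + 0.9 mL = 1000 μL total → factor 1000/100 = 10
Step 3: 10 μL brought to 1000 μL → factor 1000/10 = 100
Step 4: 0.5 mL brought to 5 mL → factor 5/0.5 = 10
Step 5: 500 μL + 2000 μL = 2500 μL total → factor 2500/500 = 5
Product of known-step factors = 50000
Overall factor = 0.100 M / (1.00 × 10^3 nM) = 1 × 10^5
x = 1 × 10^5 / 50000 = 2.00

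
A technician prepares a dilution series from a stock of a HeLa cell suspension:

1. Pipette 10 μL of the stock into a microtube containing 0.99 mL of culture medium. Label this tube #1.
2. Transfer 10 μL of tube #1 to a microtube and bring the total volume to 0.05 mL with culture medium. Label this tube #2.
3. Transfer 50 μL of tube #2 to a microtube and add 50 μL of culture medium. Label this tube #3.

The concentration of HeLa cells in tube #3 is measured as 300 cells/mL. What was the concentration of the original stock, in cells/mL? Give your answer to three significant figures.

Step 1: 10 μL + 0.99 mL = 1000 μL total → factor 1000/10 = 100
Step 2: 10 μL brought to 0.05 mL → factor 50/10 = 5
Step 3: 50 μL + 50 μL = 100 μL total → factor 100/50 = 2
Overall dilution factor = 100 × 5 × 2 = 1000
Stock = 300 cells/mL × 1000 = 3.00 × 10^5 cells/mL

3.00 × 10^5 cells/mL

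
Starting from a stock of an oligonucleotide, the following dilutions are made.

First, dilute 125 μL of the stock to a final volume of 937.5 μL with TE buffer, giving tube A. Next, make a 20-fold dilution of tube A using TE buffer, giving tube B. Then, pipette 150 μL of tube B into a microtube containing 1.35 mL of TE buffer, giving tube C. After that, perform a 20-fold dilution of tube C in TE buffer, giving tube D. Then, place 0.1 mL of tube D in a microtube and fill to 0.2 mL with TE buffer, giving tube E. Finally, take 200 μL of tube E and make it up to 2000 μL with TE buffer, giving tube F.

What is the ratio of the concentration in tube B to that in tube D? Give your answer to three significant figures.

Step 1: 125 μL brought to 937.5 μL → factor 937.5/125 = 7.5
Step 2: 20-fold → factor 20
Step 3: 150 μL + 1.35 mL = 1500 μL total → factor 1500/150 = 10
Step 4: 20-fold → factor 20
Dilution factor to tube B = 150; to tube D = 30000
[tube B]/[tube D] = (factor to tube D)/(factor to tube B) = 30000/150 = 200

200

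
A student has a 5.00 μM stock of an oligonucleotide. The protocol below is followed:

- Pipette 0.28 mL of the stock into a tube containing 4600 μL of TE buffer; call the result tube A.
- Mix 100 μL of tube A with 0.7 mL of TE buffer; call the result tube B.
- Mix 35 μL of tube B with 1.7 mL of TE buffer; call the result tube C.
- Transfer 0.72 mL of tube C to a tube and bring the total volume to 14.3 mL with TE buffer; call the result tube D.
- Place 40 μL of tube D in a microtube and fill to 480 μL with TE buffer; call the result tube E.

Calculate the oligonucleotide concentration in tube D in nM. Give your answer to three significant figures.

0.0364 nM

Step 1: 0.28 mL + 4600 μL = 4.88 mL total → factor 4.88/0.28 = 17.429
Step 2: 100 μL + 0.7 mL = 800 μL total → factor 800/100 = 8
Step 3: 35 μL + 1.7 mL = 1735 μL total → factor 1735/35 = 49.571
Step 4: 0.72 mL brought to 14.3 mL → factor 14.3/0.72 = 19.861
Dilution factor through tube D = 17.429 × 8 × 49.571 × 19.861 = 1.3727 × 10^5
[tube D] = 5.00 μM / 1.3727 × 10^5 = 3.642 × 10^-5 μM = 0.0364 nM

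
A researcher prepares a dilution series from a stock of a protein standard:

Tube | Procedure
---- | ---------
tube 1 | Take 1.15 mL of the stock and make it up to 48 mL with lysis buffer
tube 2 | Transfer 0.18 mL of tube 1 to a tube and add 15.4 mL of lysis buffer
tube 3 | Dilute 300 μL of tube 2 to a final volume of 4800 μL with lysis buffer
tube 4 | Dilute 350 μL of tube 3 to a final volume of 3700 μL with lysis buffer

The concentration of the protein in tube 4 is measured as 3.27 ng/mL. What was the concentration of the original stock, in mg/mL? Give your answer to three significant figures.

2.00 mg/mL

Step 1: 1.15 mL brought to 48 mL → factor 48/1.15 = 41.739
Step 2: 0.18 mL + 15.4 mL = 15.58 mL total → factor 15.58/0.18 = 86.556
Step 3: 300 μL brought to 4800 μL → factor 4800/300 = 16
Step 4: 350 μL brought to 3700 μL → factor 3700/350 = 10.571
Overall dilution factor = 41.739 × 86.556 × 16 × 10.571 = 6.1107 × 10^5
Stock = 3.27 ng/mL × 6.1107 × 10^5 = 1.998 × 10^6 ng/mL = 2.00 mg/mL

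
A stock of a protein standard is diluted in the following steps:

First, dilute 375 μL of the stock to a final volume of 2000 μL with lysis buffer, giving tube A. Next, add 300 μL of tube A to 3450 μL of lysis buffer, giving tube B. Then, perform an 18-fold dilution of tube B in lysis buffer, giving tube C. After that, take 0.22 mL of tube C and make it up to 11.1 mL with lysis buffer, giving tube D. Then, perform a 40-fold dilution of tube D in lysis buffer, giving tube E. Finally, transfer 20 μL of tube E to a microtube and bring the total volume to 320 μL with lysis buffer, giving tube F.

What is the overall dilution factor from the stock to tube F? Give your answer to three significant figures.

Step 1: 375 μL brought to 2000 μL → factor 2000/375 = 5.3333
Step 2: 300 μL + 3450 μL = 3750 μL total → factor 3750/300 = 12.5
Step 3: 18-fold → factor 18
Step 4: 0.22 mL brought to 11.1 mL → factor 11.1/0.22 = 50.455
Step 5: 40-fold → factor 40
Step 6: 20 μL brought to 320 μL → factor 320/20 = 16
Overall dilution factor = 5.3333 × 12.5 × 18 × 50.455 × 40 × 16 = 3.8749 × 10^7

3.87 × 10^7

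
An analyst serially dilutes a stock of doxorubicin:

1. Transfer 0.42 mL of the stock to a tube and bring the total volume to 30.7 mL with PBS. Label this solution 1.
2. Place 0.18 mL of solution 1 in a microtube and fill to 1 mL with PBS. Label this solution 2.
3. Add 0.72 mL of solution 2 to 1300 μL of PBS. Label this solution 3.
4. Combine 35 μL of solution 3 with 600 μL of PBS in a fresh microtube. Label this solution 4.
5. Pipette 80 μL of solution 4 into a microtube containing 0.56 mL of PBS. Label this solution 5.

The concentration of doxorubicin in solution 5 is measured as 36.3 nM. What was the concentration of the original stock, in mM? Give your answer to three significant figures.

Step 1: 0.42 mL brought to 30.7 mL → factor 30.7/0.42 = 73.095
Step 2: 0.18 mL brought to 1 mL → factor 1/0.18 = 5.5556
Step 3: 0.72 mL + 1300 μL = 2.02 mL total → factor 2.02/0.72 = 2.8056
Step 4: 35 μL + 600 μL = 635 μL total → factor 635/35 = 18.143
Step 5: 80 μL + 0.56 mL = 640 μL total → factor 640/80 = 8
Overall dilution factor = 73.095 × 5.5556 × 2.8056 × 18.143 × 8 = 1.6536 × 10^5
Stock = 36.3 nM × 1.6536 × 10^5 = 6.003 × 10^6 nM = 6.00 mM

6.00 mM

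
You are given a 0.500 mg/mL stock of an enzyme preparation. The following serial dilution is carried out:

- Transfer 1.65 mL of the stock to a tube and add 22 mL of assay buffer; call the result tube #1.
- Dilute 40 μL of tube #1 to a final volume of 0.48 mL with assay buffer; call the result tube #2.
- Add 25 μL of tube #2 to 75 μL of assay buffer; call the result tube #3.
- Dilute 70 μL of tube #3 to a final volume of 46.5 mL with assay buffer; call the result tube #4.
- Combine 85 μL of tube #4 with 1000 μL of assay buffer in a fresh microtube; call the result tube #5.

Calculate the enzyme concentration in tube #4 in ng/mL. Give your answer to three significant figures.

Step 1: 1.65 mL + 22 mL = 23.65 mL total → factor 23.65/1.65 = 14.333
Step 2: 40 μL brought to 0.48 mL → factor 480/40 = 12
Step 3: 25 μL + 75 μL = 100 μL total → factor 100/25 = 4
Step 4: 70 μL brought to 46.5 mL → factor 46500/70 = 664.29
Dilution factor through tube #4 = 14.333 × 12 × 4 × 664.29 = 4.5703 × 10^5
[tube #4] = 0.500 mg/mL / 4.5703 × 10^5 = 1.094 × 10^-6 mg/mL = 1.09 ng/mL

1.09 ng/mL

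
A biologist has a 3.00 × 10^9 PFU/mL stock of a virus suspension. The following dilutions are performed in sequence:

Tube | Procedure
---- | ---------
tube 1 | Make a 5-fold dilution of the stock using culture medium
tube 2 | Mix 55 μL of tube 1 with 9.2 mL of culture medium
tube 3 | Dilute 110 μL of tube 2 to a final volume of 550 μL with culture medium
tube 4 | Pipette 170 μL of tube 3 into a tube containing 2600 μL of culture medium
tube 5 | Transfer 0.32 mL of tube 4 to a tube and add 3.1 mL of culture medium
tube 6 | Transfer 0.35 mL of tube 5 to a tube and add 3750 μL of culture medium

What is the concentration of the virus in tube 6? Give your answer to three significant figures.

350 PFU/mL

Step 1: 5-fold → factor 5
Step 2: 55 μL + 9.2 mL = 9255 μL total → factor 9255/55 = 168.27
Step 3: 110 μL brought to 550 μL → factor 550/110 = 5
Step 4: 170 μL + 2600 μL = 2770 μL total → factor 2770/170 = 16.294
Step 5: 0.32 mL + 3.1 mL = 3.42 mL total → factor 3.42/0.32 = 10.688
Step 6: 0.35 mL + 3750 μL = 4.1 mL total → factor 4.1/0.35 = 11.714
Overall dilution factor = 5 × 168.27 × 5 × 16.294 × 10.688 × 11.714 = 8.5818 × 10^6
Final = 3.00 × 10^9 PFU/mL / 8.5818 × 10^6 = 350 PFU/mL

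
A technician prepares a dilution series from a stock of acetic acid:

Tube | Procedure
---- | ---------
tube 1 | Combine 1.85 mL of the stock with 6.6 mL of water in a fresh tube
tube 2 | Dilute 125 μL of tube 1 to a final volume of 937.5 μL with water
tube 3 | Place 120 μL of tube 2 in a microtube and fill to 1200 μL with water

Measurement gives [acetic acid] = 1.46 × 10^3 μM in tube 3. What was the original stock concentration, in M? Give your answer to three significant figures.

0.500 M

Step 1: 1.85 mL + 6.6 mL = 8.45 mL total → factor 8.45/1.85 = 4.5676
Step 2: 125 μL brought to 937.5 μL → factor 937.5/125 = 7.5
Step 3: 120 μL brought to 1200 μL → factor 1200/120 = 10
Overall dilution factor = 4.5676 × 7.5 × 10 = 342.57
Stock = 1.46 × 10^3 μM × 342.57 = 5.001 × 10^5 μM = 0.500 M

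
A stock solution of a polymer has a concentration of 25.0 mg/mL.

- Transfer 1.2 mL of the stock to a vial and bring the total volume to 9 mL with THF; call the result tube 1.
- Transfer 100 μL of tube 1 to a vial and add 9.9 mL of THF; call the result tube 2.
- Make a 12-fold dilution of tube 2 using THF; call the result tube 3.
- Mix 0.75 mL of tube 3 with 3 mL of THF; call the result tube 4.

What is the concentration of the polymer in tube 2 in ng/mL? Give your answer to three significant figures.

Step 1: 1.2 mL brought to 9 mL → factor 9/1.2 = 7.5
Step 2: 100 μL + 9.9 mL = 10000 μL total → factor 10000/100 = 100
Dilution factor through tube 2 = 7.5 × 100 = 750
[tube 2] = 25.0 mg/mL / 750 = 0.03333 mg/mL = 3.33 × 10^4 ng/mL

3.33 × 10^4 ng/mL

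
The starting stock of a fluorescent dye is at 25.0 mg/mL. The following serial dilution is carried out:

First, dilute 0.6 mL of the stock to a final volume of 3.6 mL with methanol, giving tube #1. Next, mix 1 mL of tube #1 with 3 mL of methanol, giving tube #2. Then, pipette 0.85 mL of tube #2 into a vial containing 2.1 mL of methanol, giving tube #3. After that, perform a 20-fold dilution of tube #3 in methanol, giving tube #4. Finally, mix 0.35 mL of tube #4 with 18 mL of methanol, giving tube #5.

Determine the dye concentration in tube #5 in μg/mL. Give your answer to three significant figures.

0.286 μg/mL

Step 1: 0.6 mL brought to 3.6 mL → factor 3.6/0.6 = 6
Step 2: 1 mL + 3 mL = 4 mL total → factor 4/1 = 4
Step 3: 0.85 mL + 2.1 mL = 2.95 mL total → factor 2.95/0.85 = 3.4706
Step 4: 20-fold → factor 20
Step 5: 0.35 mL + 18 mL = 18.35 mL total → factor 18.35/0.35 = 52.429
Overall dilution factor = 6 × 4 × 3.4706 × 20 × 52.429 = 87340
Final = 25.0 mg/mL / 87340 = 0.0002862 mg/mL = 0.286 μg/mL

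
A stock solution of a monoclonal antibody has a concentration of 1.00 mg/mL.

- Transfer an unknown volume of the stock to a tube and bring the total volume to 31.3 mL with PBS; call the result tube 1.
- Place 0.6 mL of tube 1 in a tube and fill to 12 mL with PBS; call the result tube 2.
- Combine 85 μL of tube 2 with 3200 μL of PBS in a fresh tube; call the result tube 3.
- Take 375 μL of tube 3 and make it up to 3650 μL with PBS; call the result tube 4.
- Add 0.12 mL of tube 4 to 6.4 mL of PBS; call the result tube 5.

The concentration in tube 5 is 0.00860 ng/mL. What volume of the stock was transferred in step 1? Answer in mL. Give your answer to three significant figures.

Step 1: v brought to 31.3 mL → factor = 31.3 mL/v
Step 2: 0.6 mL brought to 12 mL → factor 12/0.6 = 20
Step 3: 85 μL + 3200 μL = 3285 μL total → factor 3285/85 = 38.647
Step 4: 375 μL brought to 3650 μL → factor 3650/375 = 9.7333
Step 5: 0.12 mL + 6.4 mL = 6.52 mL total → factor 6.52/0.12 = 54.333
Product of known-step factors = 4.0877 × 10^5
Overall factor = 1.00 mg/mL / (0.00860 ng/mL) = 1.1628 × 10^8
Step-1 factor = 1.1628 × 10^8 / 4.0877 × 10^5 = 284.46
v = 31.3 mL / 284.46 = 0.110 mL

0.110 mL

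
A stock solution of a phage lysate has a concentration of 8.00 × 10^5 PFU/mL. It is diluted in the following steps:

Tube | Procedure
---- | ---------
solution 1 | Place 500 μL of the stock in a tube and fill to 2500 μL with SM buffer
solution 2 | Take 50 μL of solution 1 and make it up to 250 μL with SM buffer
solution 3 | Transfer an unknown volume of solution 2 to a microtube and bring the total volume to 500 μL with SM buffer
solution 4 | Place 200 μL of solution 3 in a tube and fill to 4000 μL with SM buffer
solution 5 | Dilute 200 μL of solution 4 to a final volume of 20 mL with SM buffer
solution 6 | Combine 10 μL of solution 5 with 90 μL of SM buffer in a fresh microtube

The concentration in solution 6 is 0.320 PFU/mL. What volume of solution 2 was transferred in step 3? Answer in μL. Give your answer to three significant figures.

100 μL

Step 1: 500 μL brought to 2500 μL → factor 2500/500 = 5
Step 2: 50 μL brought to 250 μL → factor 250/50 = 5
Step 3: v brought to 500 μL → factor = 500 μL/v
Step 4: 200 μL brought to 4000 μL → factor 4000/200 = 20
Step 5: 200 μL brought to 20 mL → factor 20000/200 = 100
Step 6: 10 μL + 90 μL = 100 μL total → factor 100/10 = 10
Product of known-step factors = 5 × 10^5
Overall factor = 8.00 × 10^5 PFU/mL / (0.320 PFU/mL) = 2.5 × 10^6
Step-3 factor = 2.5 × 10^6 / 5 × 10^5 = 5
v = 500 μL / 5 = 100 μL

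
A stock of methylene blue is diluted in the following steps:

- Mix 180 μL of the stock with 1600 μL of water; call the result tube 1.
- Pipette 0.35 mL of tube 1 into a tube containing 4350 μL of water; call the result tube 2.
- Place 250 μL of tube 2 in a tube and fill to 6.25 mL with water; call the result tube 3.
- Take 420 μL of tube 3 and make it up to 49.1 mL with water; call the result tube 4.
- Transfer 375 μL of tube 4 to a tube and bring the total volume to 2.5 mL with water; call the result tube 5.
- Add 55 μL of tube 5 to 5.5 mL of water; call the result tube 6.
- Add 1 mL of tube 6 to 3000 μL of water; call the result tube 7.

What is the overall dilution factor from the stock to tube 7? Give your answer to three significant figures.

Step 1: 180 μL + 1600 μL = 1780 μL total → factor 1780/180 = 9.8889
Step 2: 0.35 mL + 4350 μL = 4.7 mL total → factor 4.7/0.35 = 13.429
Step 3: 250 μL brought to 6.25 mL → factor 6250/250 = 25
Step 4: 420 μL brought to 49.1 mL → factor 49100/420 = 116.9
Step 5: 375 μL brought to 2.5 mL → factor 2500/375 = 6.6667
Step 6: 55 μL + 5.5 mL = 5555 μL total → factor 5555/55 = 101
Step 7: 1 mL + 3000 μL = 4 mL total → factor 4/1 = 4
Overall dilution factor = 9.8889 × 13.429 × 25 × 116.9 × 6.6667 × 101 × 4 = 1.0453 × 10^9

1.05 × 10^9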